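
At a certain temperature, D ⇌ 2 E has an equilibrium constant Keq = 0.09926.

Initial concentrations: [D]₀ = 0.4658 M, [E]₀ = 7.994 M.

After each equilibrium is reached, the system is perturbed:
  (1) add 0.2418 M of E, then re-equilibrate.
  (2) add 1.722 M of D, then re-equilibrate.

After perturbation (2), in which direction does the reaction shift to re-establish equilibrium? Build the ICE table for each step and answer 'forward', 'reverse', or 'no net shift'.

Direction: forward

Q₀ = 137.2 vs Keq = 0.09926 ⇒ Q>K, reverse
Step 1:
                   D          E
  init        0.4658      7.994
  Δ            3.676     -7.353
  eq           4.142     0.6412
  solve Keq expr → x = -3.676; check Q = 0.09926
Then add 0.2418 M of E.
Step 2:
                   D          E
  init         4.142      0.883
  Δ           0.1164    -0.2329
  eq           4.259     0.6502
  solve Keq expr → x = -0.1164; check Q = 0.09926
Then add 1.722 M of D.
Step 3:
                   D          E
  init         5.981     0.6502
  Δ         -0.05828     0.1166
  eq           5.922     0.7667
  solve Keq expr → x = 0.05828; check Q = 0.09926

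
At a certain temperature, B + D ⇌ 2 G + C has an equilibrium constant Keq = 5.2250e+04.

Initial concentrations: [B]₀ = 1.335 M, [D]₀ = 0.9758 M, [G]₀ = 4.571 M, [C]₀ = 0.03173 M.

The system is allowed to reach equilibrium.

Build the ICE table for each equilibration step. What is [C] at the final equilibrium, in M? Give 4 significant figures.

[C]_eq = 1.005 M

Q₀ = 0.5089 vs Keq = 5.2250e+04 ⇒ Q<K, forward
Step 1:
                   B          D          G          C
  init         1.335     0.9758      4.571    0.03173
  Δ          -0.9735    -0.9735      1.947     0.9735
  eq          0.3615   0.002261      6.518      1.005
  solve Keq expr → x = 0.9735; check Q = 5.2250e+04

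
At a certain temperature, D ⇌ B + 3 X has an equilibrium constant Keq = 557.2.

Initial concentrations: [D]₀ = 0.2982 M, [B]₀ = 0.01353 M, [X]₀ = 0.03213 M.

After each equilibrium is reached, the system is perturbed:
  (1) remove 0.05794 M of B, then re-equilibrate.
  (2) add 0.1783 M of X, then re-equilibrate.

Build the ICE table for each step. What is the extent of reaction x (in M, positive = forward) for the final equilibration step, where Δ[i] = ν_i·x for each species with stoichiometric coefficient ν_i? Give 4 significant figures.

Q₀ = 1.5050e-06 vs Keq = 557.2 ⇒ Q<K, forward
Step 1:
                    D           B           X
  I            0.2982     0.01353     0.03213
  C           -0.2978      0.2978      0.8933
  E        4.4273e-04      0.3113      0.9254
  solve Keq expr → x = 0.2978; check Q = 557.2
Then remove 0.05794 M of B.
Step 2:
                    D           B           X
  I        4.4273e-04      0.2533      0.9254
  C       -8.2002e-05  8.2002e-05  2.4601e-04
  E        3.6073e-04      0.2534      0.9256
  solve Keq expr → x = 8.2002e-05; check Q = 557.2
Then add 0.1783 M of X.
Step 3:
                    D           B           X
  I        3.6073e-04      0.2534       1.104
  C        2.4934e-04 -2.4934e-04 -7.4802e-04
  E        6.1007e-04      0.2532       1.103
  solve Keq expr → x = -2.4934e-04; check Q = 557.2

x = -2.4934e-04 M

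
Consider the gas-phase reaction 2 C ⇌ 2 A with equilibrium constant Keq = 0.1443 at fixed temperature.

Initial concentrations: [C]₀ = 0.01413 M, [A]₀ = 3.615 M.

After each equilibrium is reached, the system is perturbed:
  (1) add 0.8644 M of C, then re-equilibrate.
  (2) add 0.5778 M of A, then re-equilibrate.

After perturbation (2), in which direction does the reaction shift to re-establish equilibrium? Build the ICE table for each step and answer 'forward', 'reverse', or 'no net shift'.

Q₀ = 6.5453e+04 vs Keq = 0.1443 ⇒ Q>K, reverse
Step 1:
                    C           A
  Initial     0.01413       3.615
  Change        2.616      -2.616
  Equil          2.63      0.9991
  solve Keq expr → x = -1.308; check Q = 0.1443
Then add 0.8644 M of C.
Step 2:
                    C           A
  Initial       3.494      0.9991
  Change       -0.238       0.238
  Equil         3.256       1.237
  solve Keq expr → x = 0.119; check Q = 0.1443
Then add 0.5778 M of A.
Step 3:
                    C           A
  Initial       3.256       1.815
  Change       0.4187     -0.4187
  Equil         3.675       1.396
  solve Keq expr → x = -0.2094; check Q = 0.1443

Direction: reverse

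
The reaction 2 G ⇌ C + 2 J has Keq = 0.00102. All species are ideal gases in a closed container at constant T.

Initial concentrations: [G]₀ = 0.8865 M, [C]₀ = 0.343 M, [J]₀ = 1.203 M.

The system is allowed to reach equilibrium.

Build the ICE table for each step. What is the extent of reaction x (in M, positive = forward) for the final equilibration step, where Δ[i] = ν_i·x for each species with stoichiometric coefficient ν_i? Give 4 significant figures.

x = -0.3344 M

Q₀ = 0.6316 vs Keq = 0.00102 ⇒ Q>K, reverse
Step 1:
                   G          C          J
  I           0.8865      0.343      1.203
  C           0.6687    -0.3344    -0.6687
  E            1.555   0.008642     0.5343
  solve Keq expr → x = -0.3344; check Q = 0.00102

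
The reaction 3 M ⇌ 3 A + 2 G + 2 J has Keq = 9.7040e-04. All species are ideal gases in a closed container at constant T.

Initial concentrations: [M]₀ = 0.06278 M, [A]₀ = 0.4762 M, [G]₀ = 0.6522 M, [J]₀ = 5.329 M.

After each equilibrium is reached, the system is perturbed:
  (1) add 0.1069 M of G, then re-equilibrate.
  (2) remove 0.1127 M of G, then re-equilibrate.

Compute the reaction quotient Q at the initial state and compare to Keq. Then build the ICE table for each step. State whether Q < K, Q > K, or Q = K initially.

Q₀ = 5272; Q > K (proceeds reverse)

Q₀ = 5272 vs Keq = 9.7040e-04 ⇒ Q>K, reverse
Step 1:
                  M         A         G         J
  init      0.06278    0.4762    0.6522     5.329
  Δ          0.4424   -0.4424   -0.2949   -0.2949
  eq         0.5052   0.03382    0.3573     5.034
  solve Keq expr → x = -0.1475; check Q = 9.7040e-04
Then add 0.1069 M of G.
Step 2:
                  M         A         G         J
  init       0.5052   0.03382    0.4642     5.034
  Δ        0.004984 -0.004984 -0.003323 -0.003323
  eq         0.5101   0.02883    0.4609     5.031
  solve Keq expr → x = -0.001661; check Q = 9.7040e-04
Then remove 0.1127 M of G.
Step 3:
                  M         A         G         J
  init       0.5101   0.02883    0.3482     5.031
  Δ       -0.005317  0.005317  0.003545  0.003545
  eq         0.5048   0.03415    0.3517     5.034
  solve Keq expr → x = 0.001772; check Q = 9.7040e-04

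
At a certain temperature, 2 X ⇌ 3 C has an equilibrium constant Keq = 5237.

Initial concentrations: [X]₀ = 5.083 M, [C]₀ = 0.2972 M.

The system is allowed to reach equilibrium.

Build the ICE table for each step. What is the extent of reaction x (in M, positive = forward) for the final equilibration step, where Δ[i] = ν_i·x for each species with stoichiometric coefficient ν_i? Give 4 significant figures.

x = 2.4 M

Q₀ = 0.001016 vs Keq = 5237 ⇒ Q<K, forward
Step 1:
                  X         C
  init        5.083    0.2972
  Δ          -4.799     7.199
  eq         0.2836     7.496
  solve Keq expr → x = 2.4; check Q = 5237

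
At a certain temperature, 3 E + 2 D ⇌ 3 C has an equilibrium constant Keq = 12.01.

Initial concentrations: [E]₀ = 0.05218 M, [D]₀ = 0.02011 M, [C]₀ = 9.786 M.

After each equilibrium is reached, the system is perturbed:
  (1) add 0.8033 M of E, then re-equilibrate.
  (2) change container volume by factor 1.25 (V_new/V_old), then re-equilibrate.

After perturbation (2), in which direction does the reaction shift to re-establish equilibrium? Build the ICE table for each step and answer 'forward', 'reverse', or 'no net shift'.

Q₀ = 1.6311e+10 vs Keq = 12.01 ⇒ Q>K, reverse
Step 1:
                   E          D          C
  Initial    0.05218    0.02011      9.786
  Change       2.342      1.562     -2.342
  Equil        2.394      1.582      7.444
  solve Keq expr → x = -0.7808; check Q = 12.01
Then add 0.8033 M of E.
Step 2:
                   E          D          C
  Initial      3.198      1.582      7.444
  Change     -0.3759    -0.2506     0.3759
  Equil        2.822      1.331       7.82
  solve Keq expr → x = 0.1253; check Q = 12.01
Then change container volume by factor 1.25 (V_new/V_old).
Step 3:
                   E          D          C
  Initial      2.258      1.065      6.256
  Change      0.1503     0.1002    -0.1503
  Equil        2.408      1.165      6.105
  solve Keq expr → x = -0.05011; check Q = 12.01

Direction: reverse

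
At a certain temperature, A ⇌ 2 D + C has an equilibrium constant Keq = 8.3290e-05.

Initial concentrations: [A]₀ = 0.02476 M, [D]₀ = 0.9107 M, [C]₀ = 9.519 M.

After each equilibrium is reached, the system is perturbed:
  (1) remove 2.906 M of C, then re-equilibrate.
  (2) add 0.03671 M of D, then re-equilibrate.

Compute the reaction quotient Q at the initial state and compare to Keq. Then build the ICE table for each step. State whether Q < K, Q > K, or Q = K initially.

Q₀ = 318.9; Q > K (proceeds reverse)

Q₀ = 318.9 vs Keq = 8.3290e-05 ⇒ Q>K, reverse
Step 1:
                    A           D           C
  I           0.02476      0.9107       9.519
  C            0.4543     -0.9086     -0.4543
  E            0.4791    0.002098       9.065
  solve Keq expr → x = -0.4543; check Q = 8.3290e-05
Then remove 2.906 M of C.
Step 2:
                    A           D           C
  I            0.4791    0.002098       6.159
  C       -2.2333e-04  4.4666e-04  2.2333e-04
  E            0.4788    0.002545       6.159
  solve Keq expr → x = 2.2333e-04; check Q = 8.3290e-05
Then add 0.03671 M of D.
Step 3:
                    A           D           C
  I            0.4788     0.03925       6.159
  C           0.01833    -0.03666    -0.01833
  E            0.4972    0.002597       6.141
  solve Keq expr → x = -0.01833; check Q = 8.3290e-05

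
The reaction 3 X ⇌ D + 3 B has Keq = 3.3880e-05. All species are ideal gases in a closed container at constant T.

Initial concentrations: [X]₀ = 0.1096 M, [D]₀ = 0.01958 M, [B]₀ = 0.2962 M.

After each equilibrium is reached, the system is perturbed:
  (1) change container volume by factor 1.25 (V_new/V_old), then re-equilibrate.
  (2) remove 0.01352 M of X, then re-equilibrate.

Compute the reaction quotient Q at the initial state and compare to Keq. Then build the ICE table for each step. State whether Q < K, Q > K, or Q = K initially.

Q₀ = 0.3865; Q > K (proceeds reverse)

Q₀ = 0.3865 vs Keq = 3.3880e-05 ⇒ Q>K, reverse
Step 1:
                  X         D         B
  I          0.1096   0.01958    0.2962
  C          0.0587  -0.01957   -0.0587
  E          0.1683 1.2057e-05    0.2375
  solve Keq expr → x = -0.01957; check Q = 3.3880e-05
Then change container volume by factor 1.25 (V_new/V_old).
Step 2:
                  X         D         B
  I          0.1346 9.6460e-06      0.19
  C       -7.2245e-06 2.4082e-06 7.2245e-06
  E          0.1346 1.2054e-05      0.19
  solve Keq expr → x = 2.4082e-06; check Q = 3.3880e-05
Then remove 0.01352 M of X.
Step 3:
                  X         D         B
  I          0.1211 1.2054e-05      0.19
  C       9.8263e-06 -3.2754e-06 -9.8263e-06
  E          0.1211 8.7787e-06      0.19
  solve Keq expr → x = -3.2754e-06; check Q = 3.3880e-05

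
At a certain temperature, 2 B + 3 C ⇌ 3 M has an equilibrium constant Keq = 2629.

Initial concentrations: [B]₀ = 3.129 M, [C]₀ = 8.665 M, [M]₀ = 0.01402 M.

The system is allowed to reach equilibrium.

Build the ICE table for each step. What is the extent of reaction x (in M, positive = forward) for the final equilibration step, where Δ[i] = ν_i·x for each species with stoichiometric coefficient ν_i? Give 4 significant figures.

x = 1.552 M

Q₀ = 4.3264e-10 vs Keq = 2629 ⇒ Q<K, forward
Step 1:
                   B          C          M
  I            3.129      8.665    0.01402
  C           -3.104     -4.657      4.657
  E          0.02453      4.008      4.671
  solve Keq expr → x = 1.552; check Q = 2629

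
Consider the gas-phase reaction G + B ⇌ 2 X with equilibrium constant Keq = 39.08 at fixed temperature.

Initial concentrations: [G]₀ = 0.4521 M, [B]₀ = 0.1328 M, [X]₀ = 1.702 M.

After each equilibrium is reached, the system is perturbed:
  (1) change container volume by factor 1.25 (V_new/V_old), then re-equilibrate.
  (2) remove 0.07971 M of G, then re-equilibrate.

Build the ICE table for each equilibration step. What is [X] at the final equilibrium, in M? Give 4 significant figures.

Q₀ = 48.25 vs Keq = 39.08 ⇒ Q>K, reverse
Step 1:
                   G          B          X
  I           0.4521     0.1328      1.702
  C          0.01817    0.01817   -0.03633
  E           0.4703      0.151      1.666
  solve Keq expr → x = -0.01817; check Q = 39.08
Then change container volume by factor 1.25 (V_new/V_old).
Step 2:
                   G          B          X
  I           0.3762     0.1208      1.333
  C                0          0          0
  E           0.3762     0.1208      1.333
  solve Keq expr → x = 0; check Q = 39.08
Then remove 0.07971 M of G.
Step 3:
                   G          B          X
  I           0.2965     0.1208      1.333
  C          0.01692    0.01692   -0.03385
  E           0.3134     0.1377      1.299
  solve Keq expr → x = -0.01692; check Q = 39.08

[X]_eq = 1.299 M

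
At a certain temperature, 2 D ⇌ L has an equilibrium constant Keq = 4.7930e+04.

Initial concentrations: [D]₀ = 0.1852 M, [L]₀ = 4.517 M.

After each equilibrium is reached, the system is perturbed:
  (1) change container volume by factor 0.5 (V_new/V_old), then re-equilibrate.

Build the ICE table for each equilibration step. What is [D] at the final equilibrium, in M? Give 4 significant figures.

Q₀ = 131.7 vs Keq = 4.7930e+04 ⇒ Q<K, forward
Step 1:
                    D           L
  Initial      0.1852       4.517
  Change      -0.1754      0.0877
  Equil      0.009802       4.605
  solve Keq expr → x = 0.0877; check Q = 4.7930e+04
Then change container volume by factor 0.5 (V_new/V_old).
Step 2:
                    D           L
  Initial      0.0196       9.209
  Change    -0.005739     0.00287
  Equil       0.01386       9.212
  solve Keq expr → x = 0.00287; check Q = 4.7930e+04

[D]_eq = 0.01386 M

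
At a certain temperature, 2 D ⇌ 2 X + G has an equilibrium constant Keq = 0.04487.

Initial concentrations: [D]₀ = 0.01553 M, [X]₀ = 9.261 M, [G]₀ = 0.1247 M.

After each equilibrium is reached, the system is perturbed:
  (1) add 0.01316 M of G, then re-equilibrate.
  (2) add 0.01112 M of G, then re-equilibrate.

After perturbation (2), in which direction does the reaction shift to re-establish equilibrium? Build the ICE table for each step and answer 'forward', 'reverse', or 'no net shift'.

Direction: reverse

Q₀ = 4.4344e+04 vs Keq = 0.04487 ⇒ Q>K, reverse
Step 1:
                    D           X           G
  init        0.01553       9.261      0.1247
  Δ            0.2493     -0.2493     -0.1247
  eq           0.2649       9.012  3.8757e-05
  solve Keq expr → x = -0.1247; check Q = 0.04487
Then add 0.01316 M of G.
Step 2:
                    D           X           G
  init         0.2649       9.012      0.0132
  Δ            0.0263     -0.0263    -0.01315
  eq           0.2912       8.985  4.7112e-05
  solve Keq expr → x = -0.01315; check Q = 0.04487
Then add 0.01112 M of G.
Step 3:
                    D           X           G
  init         0.2912       8.985     0.01117
  Δ           0.02222    -0.02222    -0.01111
  eq           0.3134       8.963  5.4850e-05
  solve Keq expr → x = -0.01111; check Q = 0.04487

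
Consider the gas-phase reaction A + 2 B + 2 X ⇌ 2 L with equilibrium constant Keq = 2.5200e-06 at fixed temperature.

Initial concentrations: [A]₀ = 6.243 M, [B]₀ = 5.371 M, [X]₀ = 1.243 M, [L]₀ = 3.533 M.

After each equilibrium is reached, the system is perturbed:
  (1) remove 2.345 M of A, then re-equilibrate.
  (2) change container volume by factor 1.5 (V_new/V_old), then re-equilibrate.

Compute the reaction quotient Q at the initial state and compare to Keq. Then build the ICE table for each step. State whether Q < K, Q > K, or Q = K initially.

Q₀ = 0.04486; Q > K (proceeds reverse)

Q₀ = 0.04486 vs Keq = 2.5200e-06 ⇒ Q>K, reverse
Step 1:
                   A          B          X          L
  init         6.243      5.371      1.243      3.533
  Δ            1.677      3.354      3.354     -3.354
  eq            7.92      8.725      4.597     0.1792
  solve Keq expr → x = -1.677; check Q = 2.5200e-06
Then remove 2.345 M of A.
Step 2:
                   A          B          X          L
  init         5.575      8.725      4.597     0.1792
  Δ          0.01365     0.0273     0.0273    -0.0273
  eq           5.589      8.752      4.624     0.1519
  solve Keq expr → x = -0.01365; check Q = 2.5200e-06
Then change container volume by factor 1.5 (V_new/V_old).
Step 3:
                   A          B          X          L
  init         3.726      5.835      3.083     0.1013
  Δ          0.02237    0.04474    0.04474   -0.04474
  eq           3.748      5.879      3.127    0.05651
  solve Keq expr → x = -0.02237; check Q = 2.5200e-06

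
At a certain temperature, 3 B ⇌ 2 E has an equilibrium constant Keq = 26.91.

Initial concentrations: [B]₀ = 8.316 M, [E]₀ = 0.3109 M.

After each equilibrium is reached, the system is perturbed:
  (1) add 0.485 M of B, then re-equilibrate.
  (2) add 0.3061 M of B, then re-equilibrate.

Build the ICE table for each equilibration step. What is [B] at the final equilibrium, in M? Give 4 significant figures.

Q₀ = 1.6807e-04 vs Keq = 26.91 ⇒ Q<K, forward
Step 1:
                   B          E
  I            8.316     0.3109
  C           -7.316      4.877
  E                1      5.188
  solve Keq expr → x = 2.439; check Q = 26.91
Then add 0.485 M of B.
Step 2:
                   B          E
  I            1.485      5.188
  C          -0.4471      0.298
  E            1.038      5.486
  solve Keq expr → x = 0.149; check Q = 26.91
Then add 0.3061 M of B.
Step 3:
                   B          E
  I            1.344      5.486
  C          -0.2825     0.1883
  E            1.062      5.675
  solve Keq expr → x = 0.09416; check Q = 26.91

[B]_eq = 1.062 M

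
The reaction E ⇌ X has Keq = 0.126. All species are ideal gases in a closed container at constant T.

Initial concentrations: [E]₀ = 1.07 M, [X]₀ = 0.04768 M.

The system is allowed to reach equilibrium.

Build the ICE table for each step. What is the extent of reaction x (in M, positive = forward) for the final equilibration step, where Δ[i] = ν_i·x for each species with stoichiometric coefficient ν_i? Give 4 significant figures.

x = 0.07739 M

Q₀ = 0.04456 vs Keq = 0.126 ⇒ Q<K, forward
Step 1:
                   E          X
  I             1.07    0.04768
  C         -0.07739    0.07739
  E           0.9926     0.1251
  solve Keq expr → x = 0.07739; check Q = 0.126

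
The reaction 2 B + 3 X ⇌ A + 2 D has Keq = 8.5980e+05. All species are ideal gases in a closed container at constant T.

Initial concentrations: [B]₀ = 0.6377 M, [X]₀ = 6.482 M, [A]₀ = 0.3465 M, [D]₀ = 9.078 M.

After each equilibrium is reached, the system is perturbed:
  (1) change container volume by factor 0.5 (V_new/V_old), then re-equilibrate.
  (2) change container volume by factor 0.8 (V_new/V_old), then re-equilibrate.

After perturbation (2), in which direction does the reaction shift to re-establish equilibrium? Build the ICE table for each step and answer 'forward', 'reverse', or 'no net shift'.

Direction: forward

Q₀ = 0.2578 vs Keq = 8.5980e+05 ⇒ Q<K, forward
Step 1:
                   B          X          A          D
  I           0.6377      6.482     0.3465      9.078
  C           -0.637    -0.9556     0.3185      0.637
  E       6.5765e-04      5.526      0.665      9.715
  solve Keq expr → x = 0.3185; check Q = 8.5980e+05
Then change container volume by factor 0.5 (V_new/V_old).
Step 2:
                   B          X          A          D
  I         0.001315      11.05       1.33      19.43
  C       -6.5746e-04 -9.8619e-04 3.2873e-04 6.5746e-04
  E       6.5784e-04      11.05       1.33      19.43
  solve Keq expr → x = 3.2873e-04; check Q = 8.5980e+05
Then change container volume by factor 0.8 (V_new/V_old).
Step 3:
                   B          X          A          D
  I       8.2230e-04      13.81      1.663      24.29
  C       -1.6442e-04 -2.4663e-04 8.2211e-05 1.6442e-04
  E       6.5788e-04      13.81      1.663      24.29
  solve Keq expr → x = 8.2211e-05; check Q = 8.5980e+05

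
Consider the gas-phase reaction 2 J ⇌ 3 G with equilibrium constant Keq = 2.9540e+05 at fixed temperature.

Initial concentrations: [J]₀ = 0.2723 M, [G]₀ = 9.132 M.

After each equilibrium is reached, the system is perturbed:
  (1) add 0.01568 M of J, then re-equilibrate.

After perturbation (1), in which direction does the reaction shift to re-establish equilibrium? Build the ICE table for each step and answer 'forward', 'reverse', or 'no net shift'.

Direction: forward

Q₀ = 1.0271e+04 vs Keq = 2.9540e+05 ⇒ Q<K, forward
Step 1:
                    J           G
  I            0.2723       9.132
  C           -0.2188      0.3281
  E           0.05354        9.46
  solve Keq expr → x = 0.1094; check Q = 2.9540e+05
Then add 0.01568 M of J.
Step 2:
                    J           G
  I           0.06922        9.46
  C          -0.01548     0.02322
  E           0.05373       9.483
  solve Keq expr → x = 0.007741; check Q = 2.9540e+05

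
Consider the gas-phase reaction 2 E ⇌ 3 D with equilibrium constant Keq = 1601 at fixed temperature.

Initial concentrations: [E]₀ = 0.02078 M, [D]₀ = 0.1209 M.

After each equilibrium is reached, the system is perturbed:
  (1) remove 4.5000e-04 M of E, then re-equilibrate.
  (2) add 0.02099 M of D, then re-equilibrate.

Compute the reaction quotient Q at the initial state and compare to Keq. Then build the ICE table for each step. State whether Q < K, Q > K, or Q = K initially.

Q₀ = 4.092; Q < K (proceeds forward)

Q₀ = 4.092 vs Keq = 1601 ⇒ Q<K, forward
Step 1:
                  E         D
  I         0.02078    0.1209
  C        -0.01933   0.02899
  E         0.00145    0.1499
  solve Keq expr → x = 0.009665; check Q = 1601
Then remove 4.5000e-04 M of E.
Step 2:
                  E         D
  I           0.001    0.1499
  C       4.4042e-04 -6.6063e-04
  E        0.001441    0.1492
  solve Keq expr → x = -2.2021e-04; check Q = 1601
Then add 0.02099 M of D.
Step 3:
                  E         D
  I        0.001441    0.1702
  C       3.0730e-04 -4.6096e-04
  E        0.001748    0.1698
  solve Keq expr → x = -1.5365e-04; check Q = 1601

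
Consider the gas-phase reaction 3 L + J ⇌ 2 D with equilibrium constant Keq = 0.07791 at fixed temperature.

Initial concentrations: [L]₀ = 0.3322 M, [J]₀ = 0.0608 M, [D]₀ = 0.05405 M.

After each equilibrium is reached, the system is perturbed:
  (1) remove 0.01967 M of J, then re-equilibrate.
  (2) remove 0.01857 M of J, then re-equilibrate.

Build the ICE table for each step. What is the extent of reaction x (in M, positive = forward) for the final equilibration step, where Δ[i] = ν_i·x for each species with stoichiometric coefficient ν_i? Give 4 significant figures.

Q₀ = 1.311 vs Keq = 0.07791 ⇒ Q>K, reverse
Step 1:
                  L         J         D
  I          0.3322    0.0608   0.05405
  C         0.05303   0.01768  -0.03535
  E          0.3852   0.07848    0.0187
  solve Keq expr → x = -0.01768; check Q = 0.07791
Then remove 0.01967 M of J.
Step 2:
                  L         J         D
  I          0.3852   0.05881    0.0187
  C        0.003237  0.001079 -0.002158
  E          0.3885   0.05989   0.01654
  solve Keq expr → x = -0.001079; check Q = 0.07791
Then remove 0.01857 M of J.
Step 3:
                  L         J         D
  I          0.3885   0.04132   0.01654
  C        0.003612  0.001204 -0.002408
  E          0.3921   0.04252   0.01413
  solve Keq expr → x = -0.001204; check Q = 0.07791

x = -0.001204 M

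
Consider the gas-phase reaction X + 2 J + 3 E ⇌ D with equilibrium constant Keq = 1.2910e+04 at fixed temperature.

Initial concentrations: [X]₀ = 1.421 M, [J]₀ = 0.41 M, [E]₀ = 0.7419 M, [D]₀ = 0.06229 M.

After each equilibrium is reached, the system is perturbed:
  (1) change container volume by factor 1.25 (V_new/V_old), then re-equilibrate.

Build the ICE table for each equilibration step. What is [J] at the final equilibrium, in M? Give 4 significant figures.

[J]_eq = 0.05094 M

Q₀ = 0.6386 vs Keq = 1.2910e+04 ⇒ Q<K, forward
Step 1:
                  X         J         E         D
  init        1.421      0.41    0.7419   0.06229
  Δ         -0.1823   -0.3646   -0.5469    0.1823
  eq          1.239   0.04541     0.195    0.2446
  solve Keq expr → x = 0.1823; check Q = 1.2910e+04
Then change container volume by factor 1.25 (V_new/V_old).
Step 2:
                  X         J         E         D
  init        0.991   0.03633     0.156    0.1957
  Δ        0.007305   0.01461   0.02191 -0.007305
  eq         0.9983   0.05094    0.1779    0.1884
  solve Keq expr → x = -0.007305; check Q = 1.2910e+04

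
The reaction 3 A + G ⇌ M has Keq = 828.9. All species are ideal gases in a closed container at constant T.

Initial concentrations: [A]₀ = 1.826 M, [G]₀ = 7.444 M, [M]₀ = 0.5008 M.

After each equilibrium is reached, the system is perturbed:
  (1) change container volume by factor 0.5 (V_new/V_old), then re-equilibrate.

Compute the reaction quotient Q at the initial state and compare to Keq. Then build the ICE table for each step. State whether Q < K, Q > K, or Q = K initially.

Q₀ = 0.01105; Q < K (proceeds forward)

Q₀ = 0.01105 vs Keq = 828.9 ⇒ Q<K, forward
Step 1:
                  A         G         M
  I           1.826     7.444    0.5008
  C          -1.768   -0.5894    0.5894
  E         0.05768     6.855      1.09
  solve Keq expr → x = 0.5894; check Q = 828.9
Then change container volume by factor 0.5 (V_new/V_old).
Step 2:
                  A         G         M
  I          0.1154     13.71      2.18
  C        -0.05748  -0.01916   0.01916
  E         0.05787     13.69       2.2
  solve Keq expr → x = 0.01916; check Q = 828.9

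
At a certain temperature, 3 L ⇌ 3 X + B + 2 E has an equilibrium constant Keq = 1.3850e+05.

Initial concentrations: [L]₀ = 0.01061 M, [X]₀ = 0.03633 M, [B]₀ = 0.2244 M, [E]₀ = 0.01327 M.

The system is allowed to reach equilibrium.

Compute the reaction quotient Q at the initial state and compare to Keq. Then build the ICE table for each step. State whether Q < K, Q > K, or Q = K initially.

Q₀ = 0.001586 vs Keq = 1.3850e+05 ⇒ Q<K, forward
Step 1:
                   L          X          B          E
  init       0.01061    0.03633     0.2244    0.01327
  Δ         -0.01057    0.01057   0.003523   0.007046
  eq      4.1225e-05     0.0469     0.2279    0.02032
  solve Keq expr → x = 0.003523; check Q = 1.3850e+05

Q₀ = 0.001586; Q < K (proceeds forward)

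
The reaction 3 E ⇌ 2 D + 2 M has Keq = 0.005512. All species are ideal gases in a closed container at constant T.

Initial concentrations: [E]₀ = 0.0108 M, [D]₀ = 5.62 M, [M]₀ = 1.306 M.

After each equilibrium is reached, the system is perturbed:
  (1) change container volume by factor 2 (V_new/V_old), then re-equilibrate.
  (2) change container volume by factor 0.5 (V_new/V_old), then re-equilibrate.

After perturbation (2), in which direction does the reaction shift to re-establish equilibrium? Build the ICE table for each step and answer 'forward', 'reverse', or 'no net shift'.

Q₀ = 4.2765e+07 vs Keq = 0.005512 ⇒ Q>K, reverse
Step 1:
                   E          D          M
  init        0.0108       5.62      1.306
  Δ            1.892     -1.261     -1.261
  eq           1.903      4.359    0.04471
  solve Keq expr → x = -0.6306; check Q = 0.005512
Then change container volume by factor 2 (V_new/V_old).
Step 2:
                   E          D          M
  init        0.9514      2.179    0.02235
  Δ         -0.01276   0.008505   0.008505
  eq          0.9386      2.188    0.03086
  solve Keq expr → x = 0.004252; check Q = 0.005512
Then change container volume by factor 0.5 (V_new/V_old).
Step 3:
                   E          D          M
  init         1.877      4.376    0.06172
  Δ          0.02551   -0.01701   -0.01701
  eq           1.903      4.359    0.04471
  solve Keq expr → x = -0.008505; check Q = 0.005512

Direction: reverse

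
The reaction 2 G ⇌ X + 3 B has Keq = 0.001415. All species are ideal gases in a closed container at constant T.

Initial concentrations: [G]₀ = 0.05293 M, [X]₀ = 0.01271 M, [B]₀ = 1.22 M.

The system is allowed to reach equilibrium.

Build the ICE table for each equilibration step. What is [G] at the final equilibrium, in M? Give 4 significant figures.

[G]_eq = 0.07834 M

Q₀ = 8.238 vs Keq = 0.001415 ⇒ Q>K, reverse
Step 1:
                  G         X         B
  Initial   0.05293   0.01271      1.22
  Change    0.02541   -0.0127  -0.03811
  Equil     0.07834 5.2601e-06     1.182
  solve Keq expr → x = -0.0127; check Q = 0.001415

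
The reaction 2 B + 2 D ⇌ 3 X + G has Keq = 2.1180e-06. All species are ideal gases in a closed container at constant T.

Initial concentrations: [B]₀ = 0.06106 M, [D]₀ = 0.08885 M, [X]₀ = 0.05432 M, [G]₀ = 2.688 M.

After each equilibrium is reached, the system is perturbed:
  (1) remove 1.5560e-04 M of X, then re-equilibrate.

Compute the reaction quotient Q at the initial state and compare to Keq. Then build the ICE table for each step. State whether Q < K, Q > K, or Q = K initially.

Q₀ = 14.64 vs Keq = 2.1180e-06 ⇒ Q>K, reverse
Step 1:
                  B         D         X         G
  I         0.06106   0.08885   0.05432     2.688
  C         0.03589   0.03589  -0.05383  -0.01794
  E         0.09695    0.1247 4.8771e-04      2.67
  solve Keq expr → x = -0.01794; check Q = 2.1180e-06
Then remove 1.5560e-04 M of X.
Step 2:
                  B         D         X         G
  I         0.09695    0.1247 3.3211e-04      2.67
  C       -1.0332e-04 -1.0332e-04 1.5498e-04 5.1660e-05
  E         0.09684    0.1246 4.8709e-04      2.67
  solve Keq expr → x = 5.1660e-05; check Q = 2.1180e-06

Q₀ = 14.64; Q > K (proceeds reverse)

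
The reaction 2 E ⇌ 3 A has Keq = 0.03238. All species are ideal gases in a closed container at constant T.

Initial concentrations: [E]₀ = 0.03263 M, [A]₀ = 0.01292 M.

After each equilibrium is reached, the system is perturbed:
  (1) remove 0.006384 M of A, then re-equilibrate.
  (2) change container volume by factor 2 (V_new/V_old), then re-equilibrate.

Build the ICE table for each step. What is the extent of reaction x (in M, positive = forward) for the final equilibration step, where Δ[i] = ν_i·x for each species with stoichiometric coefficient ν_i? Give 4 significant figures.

x = 6.2989e-04 M

Q₀ = 0.002026 vs Keq = 0.03238 ⇒ Q<K, forward
Step 1:
                    E           A
  Initial     0.03263     0.01292
  Change    -0.008922     0.01338
  Equil       0.02371      0.0263
  solve Keq expr → x = 0.004461; check Q = 0.03238
Then remove 0.006384 M of A.
Step 2:
                    E           A
  Initial     0.02371     0.01992
  Change    -0.002831    0.004246
  Equil       0.02088     0.02417
  solve Keq expr → x = 0.001415; check Q = 0.03238
Then change container volume by factor 2 (V_new/V_old).
Step 3:
                    E           A
  Initial     0.01044     0.01208
  Change     -0.00126     0.00189
  Equil      0.009179     0.01397
  solve Keq expr → x = 6.2989e-04; check Q = 0.03238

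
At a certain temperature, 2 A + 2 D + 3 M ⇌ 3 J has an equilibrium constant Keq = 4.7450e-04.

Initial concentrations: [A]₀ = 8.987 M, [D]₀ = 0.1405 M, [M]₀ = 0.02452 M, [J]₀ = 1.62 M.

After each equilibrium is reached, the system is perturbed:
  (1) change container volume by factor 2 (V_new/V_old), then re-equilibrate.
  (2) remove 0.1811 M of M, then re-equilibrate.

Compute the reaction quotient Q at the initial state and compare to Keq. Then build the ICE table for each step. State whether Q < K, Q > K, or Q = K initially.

Q₀ = 1.8088e+05 vs Keq = 4.7450e-04 ⇒ Q>K, reverse
Step 1:
                   A          D          M          J
  Initial      8.987     0.1405    0.02452       1.62
  Change      0.8002     0.8002        1.2       -1.2
  Equil        9.787     0.9407      1.225     0.4197
  solve Keq expr → x = -0.4001; check Q = 4.7450e-04
Then change container volume by factor 2 (V_new/V_old).
Step 2:
                   A          D          M          J
  Initial      4.894     0.4704     0.6124     0.2098
  Change      0.0683     0.0683     0.1024    -0.1024
  Equil        4.962     0.5387     0.7149     0.1074
  solve Keq expr → x = -0.03415; check Q = 4.7450e-04
Then remove 0.1811 M of M.
Step 3:
                   A          D          M          J
  Initial      4.962     0.5387     0.5338     0.1074
  Change     0.01479    0.01479    0.02218   -0.02218
  Equil        4.977     0.5534      0.556     0.0852
  solve Keq expr → x = -0.007394; check Q = 4.7450e-04

Q₀ = 1.8088e+05; Q > K (proceeds reverse)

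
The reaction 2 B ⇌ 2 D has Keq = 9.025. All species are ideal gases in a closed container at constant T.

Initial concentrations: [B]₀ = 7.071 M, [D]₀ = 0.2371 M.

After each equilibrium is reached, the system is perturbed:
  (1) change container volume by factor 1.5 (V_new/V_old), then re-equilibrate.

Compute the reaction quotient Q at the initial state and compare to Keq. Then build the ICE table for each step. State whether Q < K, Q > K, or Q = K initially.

Q₀ = 0.001124 vs Keq = 9.025 ⇒ Q<K, forward
Step 1:
                  B         D
  init        7.071    0.2371
  Δ          -5.246     5.246
  eq          1.825     5.483
  solve Keq expr → x = 2.623; check Q = 9.025
Then change container volume by factor 1.5 (V_new/V_old).
Step 2:
                  B         D
  init        1.217     3.655
  Δ               0         0
  eq          1.217     3.655
  solve Keq expr → x = 0; check Q = 9.025

Q₀ = 0.001124; Q < K (proceeds forward)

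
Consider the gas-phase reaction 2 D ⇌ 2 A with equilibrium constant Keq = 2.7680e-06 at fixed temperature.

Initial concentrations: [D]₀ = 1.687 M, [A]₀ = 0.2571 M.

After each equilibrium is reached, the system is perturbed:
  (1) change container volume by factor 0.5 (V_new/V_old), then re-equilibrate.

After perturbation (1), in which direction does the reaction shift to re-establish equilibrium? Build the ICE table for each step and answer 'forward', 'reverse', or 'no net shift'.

Direction: no net shift

Q₀ = 0.02323 vs Keq = 2.7680e-06 ⇒ Q>K, reverse
Step 1:
                    D           A
  init          1.687      0.2571
  Δ            0.2539     -0.2539
  eq            1.941    0.003229
  solve Keq expr → x = -0.1269; check Q = 2.7680e-06
Then change container volume by factor 0.5 (V_new/V_old).
Step 2:
                    D           A
  init          3.882    0.006458
  Δ                 0           0
  eq            3.882    0.006458
  solve Keq expr → x = 0; check Q = 2.7680e-06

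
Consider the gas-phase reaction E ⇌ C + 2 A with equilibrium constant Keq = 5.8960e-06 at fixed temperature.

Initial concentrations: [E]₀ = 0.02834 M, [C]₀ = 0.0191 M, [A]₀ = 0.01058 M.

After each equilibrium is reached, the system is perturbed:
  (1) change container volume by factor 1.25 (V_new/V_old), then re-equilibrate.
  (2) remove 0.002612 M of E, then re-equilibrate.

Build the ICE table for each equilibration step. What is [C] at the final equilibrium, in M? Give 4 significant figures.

Q₀ = 7.5441e-05 vs Keq = 5.8960e-06 ⇒ Q>K, reverse
Step 1:
                  E         C         A
  Initial   0.02834    0.0191   0.01058
  Change   0.003551 -0.003551 -0.007103
  Equil     0.03189   0.01555  0.003477
  solve Keq expr → x = -0.003551; check Q = 5.8960e-06
Then change container volume by factor 1.25 (V_new/V_old).
Step 2:
                  E         C         A
  Initial   0.02551   0.01244  0.002782
  Change  -3.1546e-04 3.1546e-04 6.3093e-04
  Equil      0.0252   0.01275  0.003413
  solve Keq expr → x = 3.1546e-04; check Q = 5.8960e-06
Then remove 0.002612 M of E.
Step 3:
                  E         C         A
  Initial   0.02259   0.01275  0.003413
  Change  8.2643e-05 -8.2643e-05 -1.6529e-04
  Equil     0.02267   0.01267  0.003248
  solve Keq expr → x = -8.2643e-05; check Q = 5.8960e-06

[C]_eq = 0.01267 M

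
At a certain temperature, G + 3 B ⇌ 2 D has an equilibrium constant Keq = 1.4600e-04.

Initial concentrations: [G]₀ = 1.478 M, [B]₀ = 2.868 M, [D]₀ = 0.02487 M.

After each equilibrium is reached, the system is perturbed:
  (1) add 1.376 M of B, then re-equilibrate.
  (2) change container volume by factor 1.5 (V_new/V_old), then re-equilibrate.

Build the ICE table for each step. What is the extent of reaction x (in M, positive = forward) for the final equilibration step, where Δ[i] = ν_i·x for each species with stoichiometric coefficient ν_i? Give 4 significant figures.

Q₀ = 1.7739e-05 vs Keq = 1.4600e-04 ⇒ Q<K, forward
Step 1:
                   G          B          D
  I            1.478      2.868    0.02487
  C         -0.02177   -0.06532    0.04355
  E            1.456      2.803    0.06842
  solve Keq expr → x = 0.02177; check Q = 1.4600e-04
Then add 1.376 M of B.
Step 2:
                   G          B          D
  I            1.456      4.179    0.06842
  C         -0.02581   -0.07742    0.05161
  E             1.43      4.101       0.12
  solve Keq expr → x = 0.02581; check Q = 1.4600e-04
Then change container volume by factor 1.5 (V_new/V_old).
Step 3:
                   G          B          D
  I           0.9536      2.734    0.08002
  C           0.0126    0.03781    -0.0252
  E           0.9662      2.772    0.05481
  solve Keq expr → x = -0.0126; check Q = 1.4600e-04

x = -0.0126 M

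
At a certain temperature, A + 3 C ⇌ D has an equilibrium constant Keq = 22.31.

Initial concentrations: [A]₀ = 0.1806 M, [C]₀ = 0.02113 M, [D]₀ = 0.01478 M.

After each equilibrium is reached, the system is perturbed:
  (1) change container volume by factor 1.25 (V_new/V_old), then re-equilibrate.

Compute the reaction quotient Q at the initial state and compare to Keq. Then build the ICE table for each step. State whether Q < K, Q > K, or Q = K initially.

Q₀ = 8675 vs Keq = 22.31 ⇒ Q>K, reverse
Step 1:
                    A           C           D
  init         0.1806     0.02113     0.01478
  Δ           0.01373     0.04119    -0.01373
  eq           0.1943     0.06232    0.001049
  solve Keq expr → x = -0.01373; check Q = 22.31
Then change container volume by factor 1.25 (V_new/V_old).
Step 2:
                    A           C           D
  init         0.1555     0.04986  8.3955e-04
  Δ        3.7854e-04    0.001136 -3.7854e-04
  eq           0.1558     0.05099  4.6102e-04
  solve Keq expr → x = -3.7854e-04; check Q = 22.31

Q₀ = 8675; Q > K (proceeds reverse)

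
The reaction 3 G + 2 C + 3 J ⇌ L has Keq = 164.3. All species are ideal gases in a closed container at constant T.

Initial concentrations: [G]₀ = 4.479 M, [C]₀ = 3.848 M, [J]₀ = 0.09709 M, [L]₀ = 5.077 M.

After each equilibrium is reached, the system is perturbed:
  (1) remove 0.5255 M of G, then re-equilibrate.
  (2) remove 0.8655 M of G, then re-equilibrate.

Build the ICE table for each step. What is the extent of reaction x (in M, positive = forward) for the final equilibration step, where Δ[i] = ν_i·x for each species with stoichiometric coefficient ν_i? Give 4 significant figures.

Q₀ = 4.169 vs Keq = 164.3 ⇒ Q<K, forward
Step 1:
                   G          C          J          L
  I            4.479      3.848    0.09709      5.077
  C         -0.06785   -0.04523   -0.06785    0.02262
  E            4.411      3.803    0.02924        5.1
  solve Keq expr → x = 0.02262; check Q = 164.3
Then remove 0.5255 M of G.
Step 2:
                   G          C          J          L
  I            3.886      3.803    0.02924        5.1
  C         0.003904   0.002602   0.003904  -0.001301
  E             3.89      3.805    0.03315      5.098
  solve Keq expr → x = -0.001301; check Q = 164.3
Then remove 0.8655 M of G.
Step 3:
                   G          C          J          L
  I            3.024      3.805    0.03315      5.098
  C         0.009301   0.006201   0.009301    -0.0031
  E            3.033      3.812    0.04245      5.095
  solve Keq expr → x = -0.0031; check Q = 164.3

x = -0.0031 M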